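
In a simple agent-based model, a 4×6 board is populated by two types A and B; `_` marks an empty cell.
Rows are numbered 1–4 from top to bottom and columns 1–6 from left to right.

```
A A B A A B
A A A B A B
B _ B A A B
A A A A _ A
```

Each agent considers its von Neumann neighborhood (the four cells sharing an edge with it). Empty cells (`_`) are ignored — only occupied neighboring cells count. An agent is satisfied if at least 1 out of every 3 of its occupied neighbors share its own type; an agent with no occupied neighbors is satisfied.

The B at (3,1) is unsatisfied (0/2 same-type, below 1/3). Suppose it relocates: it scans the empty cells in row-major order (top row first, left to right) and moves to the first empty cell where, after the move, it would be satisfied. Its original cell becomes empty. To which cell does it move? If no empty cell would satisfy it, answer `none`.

Vacating (3,1). Empty cells in order:
  (3,2): 1/3 same-type → satisfied — stop here.

(3,2)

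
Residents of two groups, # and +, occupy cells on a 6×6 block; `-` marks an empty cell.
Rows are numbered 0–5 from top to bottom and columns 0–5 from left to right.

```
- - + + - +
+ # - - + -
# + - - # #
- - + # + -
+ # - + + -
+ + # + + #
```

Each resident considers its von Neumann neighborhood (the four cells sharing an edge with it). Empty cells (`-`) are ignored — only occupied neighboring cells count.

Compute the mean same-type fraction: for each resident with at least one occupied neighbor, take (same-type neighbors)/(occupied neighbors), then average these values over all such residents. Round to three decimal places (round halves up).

0.386

(0,2)+ 1/1
(0,3)+ 1/1
(0,5)+ — no occupied neighbors
(1,0)+ 0/2
(1,1)# 0/2
(1,4)+ 0/1
(2,0)# 0/2
(2,1)+ 0/2
(2,4)# 1/3
(2,5)# 1/1
(3,2)+ 0/1
(3,3)# 0/3
(3,4)+ 1/3
(4,0)+ 1/2
(4,1)# 0/2
(4,3)+ 2/3
(4,4)+ 3/3
(5,0)+ 2/2
(5,1)+ 1/3
(5,2)# 0/2
(5,3)+ 2/3
(5,4)+ 2/3
(5,5)# 0/1
Sum over 22 residents: 1/1 + 1/1 + 0/2 + 0/2 + 0/1 + 0/2 + 0/2 + 1/3 + 1/1 + 0/1 + 0/3 + 1/3 + 1/2 + 0/2 + 2/3 + 3/3 + 2/2 + 1/3 + 0/2 + 2/3 + 2/3 + 0/1 = 17/2; mean = 17/2 ÷ 22 = 17/44 = 0.386363… → 0.386.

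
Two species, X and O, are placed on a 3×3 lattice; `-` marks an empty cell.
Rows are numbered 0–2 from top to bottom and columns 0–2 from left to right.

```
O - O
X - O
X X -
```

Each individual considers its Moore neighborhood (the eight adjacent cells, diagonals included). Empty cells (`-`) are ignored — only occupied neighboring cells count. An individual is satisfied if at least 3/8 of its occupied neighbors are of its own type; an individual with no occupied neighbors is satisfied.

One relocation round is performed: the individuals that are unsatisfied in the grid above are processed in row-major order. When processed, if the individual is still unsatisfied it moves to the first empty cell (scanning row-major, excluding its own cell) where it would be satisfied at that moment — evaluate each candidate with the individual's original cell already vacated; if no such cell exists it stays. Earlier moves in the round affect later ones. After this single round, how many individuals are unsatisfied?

0

Initially unsatisfied (in order): (0,0).
  (0,0) → (0,1).
Resulting grid:
- O O
X - O
X X -
All satisfied now.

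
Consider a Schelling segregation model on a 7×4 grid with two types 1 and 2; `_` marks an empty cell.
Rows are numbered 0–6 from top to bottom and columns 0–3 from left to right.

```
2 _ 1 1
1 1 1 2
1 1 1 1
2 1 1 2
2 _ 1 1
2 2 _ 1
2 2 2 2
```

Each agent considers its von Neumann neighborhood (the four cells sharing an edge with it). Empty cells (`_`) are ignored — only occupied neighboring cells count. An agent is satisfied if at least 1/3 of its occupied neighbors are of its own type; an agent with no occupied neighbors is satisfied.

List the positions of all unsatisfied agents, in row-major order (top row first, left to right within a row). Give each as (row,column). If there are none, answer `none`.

Row 0: (0,0)2 0/1 not · (0,2)1 2/2 satisfied · (0,3)1 1/2 satisfied
Row 1: (1,0)1 2/3 satisfied · (1,1)1 3/3 satisfied · (1,2)1 3/4 satisfied · (1,3)2 0/3 not
Row 2: (2,0)1 2/3 satisfied · (2,1)1 4/4 satisfied · (2,2)1 4/4 satisfied · (2,3)1 1/3 satisfied
Row 3: (3,0)2 1/3 satisfied · (3,1)1 2/3 satisfied · (3,2)1 3/4 satisfied · (3,3)2 0/3 not
Row 4: (4,0)2 2/2 satisfied · (4,2)1 2/2 satisfied · (4,3)1 2/3 satisfied
Row 5: (5,0)2 3/3 satisfied · (5,1)2 2/2 satisfied · (5,3)1 1/2 satisfied
Row 6: (6,0)2 2/2 satisfied · (6,1)2 3/3 satisfied · (6,2)2 2/2 satisfied · (6,3)2 1/2 satisfied

(0,0), (1,3), (3,3)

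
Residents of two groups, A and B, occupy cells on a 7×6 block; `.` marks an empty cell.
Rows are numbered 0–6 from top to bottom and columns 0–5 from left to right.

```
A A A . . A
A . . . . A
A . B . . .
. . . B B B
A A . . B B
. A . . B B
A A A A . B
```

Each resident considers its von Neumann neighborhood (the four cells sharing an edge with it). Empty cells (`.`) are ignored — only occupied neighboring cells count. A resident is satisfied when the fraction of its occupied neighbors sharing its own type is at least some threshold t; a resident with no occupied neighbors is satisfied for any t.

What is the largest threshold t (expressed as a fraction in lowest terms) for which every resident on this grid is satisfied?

1/1

(0,0)A 2/2
(0,1)A 2/2
(0,2)A 1/1
(0,5)A 1/1
(1,0)A 2/2
(1,5)A 1/1
(2,0)A 1/1
(2,2)B — no occupied neighbors
(3,3)B 1/1
(3,4)B 3/3
(3,5)B 2/2
(4,0)A 1/1
(4,1)A 2/2
(4,4)B 3/3
(4,5)B 3/3
(5,1)A 2/2
(5,4)B 2/2
(5,5)B 3/3
(6,0)A 1/1
(6,1)A 3/3
(6,2)A 2/2
(6,3)A 1/1
(6,5)B 1/1
The smallest same-type fraction is 2/2 at (0,0), which reduces to 1/1. Any threshold above that leaves this resident unsatisfied.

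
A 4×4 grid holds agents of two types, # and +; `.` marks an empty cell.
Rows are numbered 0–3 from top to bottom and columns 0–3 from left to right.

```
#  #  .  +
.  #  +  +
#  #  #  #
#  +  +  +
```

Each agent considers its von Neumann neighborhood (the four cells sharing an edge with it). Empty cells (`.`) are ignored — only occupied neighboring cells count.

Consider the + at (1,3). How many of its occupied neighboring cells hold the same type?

2

Occupied neighbors of (1,3): (0,3)=+, (2,3)=#, (1,2)=+.
Same type (+): 2 of 3.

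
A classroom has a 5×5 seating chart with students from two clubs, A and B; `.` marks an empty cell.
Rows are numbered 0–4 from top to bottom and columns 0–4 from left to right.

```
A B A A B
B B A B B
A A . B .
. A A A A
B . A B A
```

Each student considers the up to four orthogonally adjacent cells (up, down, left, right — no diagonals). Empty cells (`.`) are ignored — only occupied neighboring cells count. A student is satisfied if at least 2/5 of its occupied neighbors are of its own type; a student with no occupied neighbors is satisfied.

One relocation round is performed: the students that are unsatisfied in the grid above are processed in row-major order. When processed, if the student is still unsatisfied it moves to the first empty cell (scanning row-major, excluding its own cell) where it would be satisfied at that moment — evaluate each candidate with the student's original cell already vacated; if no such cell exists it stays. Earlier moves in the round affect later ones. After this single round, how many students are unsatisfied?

Initially unsatisfied (in order): (0,0), (0,1), (0,3), (1,0), (1,2), (4,3).
  (0,0) → (2,2).
  (0,1): now satisfied by earlier moves; stays.
  (0,3) → (3,0).
  (1,0): now satisfied by earlier moves; stays.
  (1,2): now satisfied by earlier moves; stays.
  (4,3) → (0,0).
Resulting grid:
B B A . B
B B A B B
A A A B .
A A A A A
B . A . A
Unsatisfied now: (2,3), (4,0).

2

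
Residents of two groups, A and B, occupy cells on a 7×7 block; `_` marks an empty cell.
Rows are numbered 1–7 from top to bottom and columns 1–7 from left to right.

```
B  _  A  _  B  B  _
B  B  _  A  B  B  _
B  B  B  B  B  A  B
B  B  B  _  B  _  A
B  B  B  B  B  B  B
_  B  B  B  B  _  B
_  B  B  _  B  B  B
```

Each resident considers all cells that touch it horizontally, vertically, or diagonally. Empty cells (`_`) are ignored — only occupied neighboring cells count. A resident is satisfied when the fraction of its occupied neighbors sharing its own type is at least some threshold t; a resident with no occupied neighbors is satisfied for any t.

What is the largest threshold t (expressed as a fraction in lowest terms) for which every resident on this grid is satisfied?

1/6

Row 1: (1,1)B 2/2 · (1,3)A 1/2 · (1,5)B 3/4 · (1,6)B 3/3
Row 2: (2,1)B 4/4 · (2,2)B 5/6 · (2,4)A 1/6 · (2,5)B 5/7 · (2,6)B 5/6
Row 3: (3,1)B 5/5 · (3,2)B 7/7 · (3,3)B 5/6 · (3,4)B 5/6 · (3,5)B 4/6 · (3,6)A 1/6 · (3,7)B 1/3
Row 4: (4,1)B 5/5 · (4,2)B 8/8 · (4,3)B 7/7 · (4,5)B 5/6 · (4,7)A 1/4
Row 5: (5,1)B 4/4 · (5,2)B 7/7 · (5,3)B 7/7 · (5,4)B 7/7 · (5,5)B 5/5 · (5,6)B 5/6 · (5,7)B 2/3
Row 6: (6,2)B 6/6 · (6,3)B 7/7 · (6,4)B 7/7 · (6,5)B 6/6 · (6,7)B 4/4
Row 7: (7,2)B 3/3 · (7,3)B 4/4 · (7,5)B 3/3 · (7,6)B 4/4 · (7,7)B 2/2
The smallest same-type fraction is 1/6 at (2,4), which reduces to 1/6. Any threshold above that leaves this resident unsatisfied.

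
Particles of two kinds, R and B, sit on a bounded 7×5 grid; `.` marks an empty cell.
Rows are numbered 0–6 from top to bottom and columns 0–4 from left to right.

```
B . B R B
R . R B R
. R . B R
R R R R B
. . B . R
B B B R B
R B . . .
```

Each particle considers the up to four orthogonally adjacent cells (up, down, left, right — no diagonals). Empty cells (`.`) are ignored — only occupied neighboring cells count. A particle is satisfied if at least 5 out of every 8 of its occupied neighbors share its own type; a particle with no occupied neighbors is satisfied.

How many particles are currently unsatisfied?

(0,0)B 0/1 ✗
(0,2)B 0/2 ✗
(0,3)R 0/3 ✗
(0,4)B 0/2 ✗
(1,0)R 0/1 ✗
(1,2)R 0/2 ✗
(1,3)B 1/4 ✗
(1,4)R 1/3 ✗
(2,1)R 1/1 ✓
(2,3)B 1/3 ✗
(2,4)R 1/3 ✗
(3,0)R 1/1 ✓
(3,1)R 3/3 ✓
(3,2)R 2/3 ✓
(3,3)R 1/3 ✗
(3,4)B 0/3 ✗
(4,2)B 1/2 ✗
(4,4)R 0/2 ✗
(5,0)B 1/2 ✗
(5,1)B 3/3 ✓
(5,2)B 2/3 ✓
(5,3)R 0/2 ✗
(5,4)B 0/2 ✗
(6,0)R 0/2 ✗
(6,1)B 1/2 ✗
Unsatisfied: (0,0), (0,2), (0,3), (0,4), (1,0), (1,2), (1,3), (1,4), (2,3), (2,4), (3,3), (3,4), (4,2), (4,4), (5,0), (5,3), (5,4), (6,0), (6,1) — 19 in total.

19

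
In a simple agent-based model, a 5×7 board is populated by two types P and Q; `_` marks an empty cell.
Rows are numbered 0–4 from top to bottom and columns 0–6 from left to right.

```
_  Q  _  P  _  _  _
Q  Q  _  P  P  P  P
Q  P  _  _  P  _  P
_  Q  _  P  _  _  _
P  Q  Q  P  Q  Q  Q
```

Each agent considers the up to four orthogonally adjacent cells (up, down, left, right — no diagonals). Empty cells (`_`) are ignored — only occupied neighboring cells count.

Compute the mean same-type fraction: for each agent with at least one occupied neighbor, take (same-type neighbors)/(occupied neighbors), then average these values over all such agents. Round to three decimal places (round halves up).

Row 0: (0,1)Q 1/1 · (0,3)P 1/1
Row 1: (1,0)Q 2/2 · (1,1)Q 2/3 · (1,3)P 2/2 · (1,4)P 3/3 · (1,5)P 2/2 · (1,6)P 2/2
Row 2: (2,0)Q 1/2 · (2,1)P 0/3 · (2,4)P 1/1 · (2,6)P 1/1
Row 3: (3,1)Q 1/2 · (3,3)P 1/1
Row 4: (4,0)P 0/1 · (4,1)Q 2/3 · (4,2)Q 1/2 · (4,3)P 1/3 · (4,4)Q 1/2 · (4,5)Q 2/2 · (4,6)Q 1/1
Sum over 21 agents: 1/1 + 1/1 + 2/2 + 2/3 + 2/2 + 3/3 + 2/2 + 2/2 + 1/2 + 0/3 + 1/1 + 1/1 + 1/2 + 1/1 + 0/1 + 2/3 + 1/2 + 1/3 + 1/2 + 2/2 + 1/1 = 47/3; mean = 47/3 ÷ 21 = 47/63 = 0.746031… → 0.746.

0.746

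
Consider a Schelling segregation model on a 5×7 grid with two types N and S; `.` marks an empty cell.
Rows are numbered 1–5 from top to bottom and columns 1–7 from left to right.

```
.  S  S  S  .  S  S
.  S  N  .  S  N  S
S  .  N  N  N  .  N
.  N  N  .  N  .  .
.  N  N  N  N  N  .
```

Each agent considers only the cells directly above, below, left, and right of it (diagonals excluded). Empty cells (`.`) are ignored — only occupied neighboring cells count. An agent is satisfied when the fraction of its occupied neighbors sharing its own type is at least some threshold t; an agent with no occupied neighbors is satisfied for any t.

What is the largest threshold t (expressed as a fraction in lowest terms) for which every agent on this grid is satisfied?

(1,2)S 2/2
(1,3)S 2/3
(1,4)S 1/1
(1,6)S 1/2
(1,7)S 2/2
(2,2)S 1/2
(2,3)N 1/3
(2,5)S 0/2
(2,6)N 0/3
(2,7)S 1/3
(3,1)S — no occupied neighbors
(3,3)N 3/3
(3,4)N 2/2
(3,5)N 2/3
(3,7)N 0/1
(4,2)N 2/2
(4,3)N 3/3
(4,5)N 2/2
(5,2)N 2/2
(5,3)N 3/3
(5,4)N 2/2
(5,5)N 3/3
(5,6)N 1/1
The smallest same-type fraction is 0/2 at (2,5), which reduces to 0/1. Any threshold above that leaves this agent unsatisfied.

0/1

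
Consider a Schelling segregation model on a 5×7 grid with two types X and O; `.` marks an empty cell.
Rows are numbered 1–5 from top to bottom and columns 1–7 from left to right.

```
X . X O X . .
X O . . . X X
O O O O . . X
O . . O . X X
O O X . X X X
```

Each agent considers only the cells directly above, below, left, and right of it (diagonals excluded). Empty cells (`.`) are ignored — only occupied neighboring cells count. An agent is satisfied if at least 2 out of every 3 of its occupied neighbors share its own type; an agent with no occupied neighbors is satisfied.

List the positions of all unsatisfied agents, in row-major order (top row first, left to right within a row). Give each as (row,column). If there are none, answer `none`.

(1,1)X 1/1 ok
(1,3)X 0/1 unhappy
(1,4)O 0/2 unhappy
(1,5)X 0/1 unhappy
(2,1)X 1/3 unhappy
(2,2)O 1/2 unhappy
(2,6)X 1/1 ok
(2,7)X 2/2 ok
(3,1)O 2/3 ok
(3,2)O 3/3 ok
(3,3)O 2/2 ok
(3,4)O 2/2 ok
(3,7)X 2/2 ok
(4,1)O 2/2 ok
(4,4)O 1/1 ok
(4,6)X 2/2 ok
(4,7)X 3/3 ok
(5,1)O 2/2 ok
(5,2)O 1/2 unhappy
(5,3)X 0/1 unhappy
(5,5)X 1/1 ok
(5,6)X 3/3 ok
(5,7)X 2/2 ok

(1,3), (1,4), (1,5), (2,1), (2,2), (5,2), (5,3)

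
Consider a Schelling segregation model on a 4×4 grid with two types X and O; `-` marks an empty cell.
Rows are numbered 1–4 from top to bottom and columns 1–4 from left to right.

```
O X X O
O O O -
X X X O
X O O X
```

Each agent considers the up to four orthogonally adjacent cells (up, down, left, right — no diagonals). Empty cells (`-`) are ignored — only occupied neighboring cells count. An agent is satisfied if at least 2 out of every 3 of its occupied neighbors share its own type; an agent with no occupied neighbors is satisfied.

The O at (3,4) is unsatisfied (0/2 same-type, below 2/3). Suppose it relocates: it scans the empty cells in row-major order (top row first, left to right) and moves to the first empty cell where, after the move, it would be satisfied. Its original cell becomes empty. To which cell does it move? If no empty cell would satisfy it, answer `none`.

(2,4)

Vacating (3,4). Empty cells in order:
  (2,4): 2/2 same-type → satisfied — stop here.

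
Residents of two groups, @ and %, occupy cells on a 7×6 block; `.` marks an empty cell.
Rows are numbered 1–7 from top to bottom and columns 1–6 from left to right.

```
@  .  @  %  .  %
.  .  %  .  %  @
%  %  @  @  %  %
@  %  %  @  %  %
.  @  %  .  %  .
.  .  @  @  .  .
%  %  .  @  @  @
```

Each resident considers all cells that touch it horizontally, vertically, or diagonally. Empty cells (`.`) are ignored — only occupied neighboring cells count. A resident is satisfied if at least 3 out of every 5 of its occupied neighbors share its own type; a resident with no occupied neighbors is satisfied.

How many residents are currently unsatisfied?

15

(1,1)@ 0/0 satisfied
(1,3)@ 0/2 not
(1,4)% 2/3 satisfied
(1,6)% 1/2 not
(2,3)% 2/5 not
(2,5)% 4/6 satisfied
(2,6)@ 0/4 not
(3,1)% 2/3 satisfied
(3,2)% 4/6 satisfied
(3,3)@ 2/6 not
(3,4)@ 2/7 not
(3,5)% 4/7 not
(3,6)% 4/5 satisfied
(4,1)@ 1/4 not
(4,2)% 4/7 not
(4,3)% 3/7 not
(4,4)@ 2/7 not
(4,5)% 4/6 satisfied
(4,6)% 4/4 satisfied
(5,2)@ 2/5 not
(5,3)% 2/6 not
(5,5)% 2/4 not
(6,3)@ 3/5 satisfied
(6,4)@ 3/5 satisfied
(7,1)% 1/1 satisfied
(7,2)% 1/2 not
(7,4)@ 3/3 satisfied
(7,5)@ 3/3 satisfied
(7,6)@ 1/1 satisfied
Unsatisfied: (1,3), (1,6), (2,3), (2,6), (3,3), (3,4), (3,5), (4,1), (4,2), (4,3), (4,4), (5,2), (5,3), (5,5), (7,2) — 15 in total.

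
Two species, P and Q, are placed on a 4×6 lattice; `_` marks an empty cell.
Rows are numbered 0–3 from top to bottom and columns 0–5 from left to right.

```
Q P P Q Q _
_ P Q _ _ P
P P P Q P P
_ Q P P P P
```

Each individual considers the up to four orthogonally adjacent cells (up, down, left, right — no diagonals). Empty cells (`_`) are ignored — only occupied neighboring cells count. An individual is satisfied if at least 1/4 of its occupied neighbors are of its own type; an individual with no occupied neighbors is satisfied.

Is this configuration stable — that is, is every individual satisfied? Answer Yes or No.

No

Row 0: (0,0)Q 0/1 not · (0,1)P 2/3 satisfied · (0,2)P 1/3 satisfied · (0,3)Q 1/2 satisfied · (0,4)Q 1/1 satisfied
Row 1: (1,1)P 2/3 satisfied · (1,2)Q 0/3 not · (1,5)P 1/1 satisfied
Row 2: (2,0)P 1/1 satisfied · (2,1)P 3/4 satisfied · (2,2)P 2/4 satisfied · (2,3)Q 0/3 not · (2,4)P 2/3 satisfied · (2,5)P 3/3 satisfied
Row 3: (3,1)Q 0/2 not · (3,2)P 2/3 satisfied · (3,3)P 2/3 satisfied · (3,4)P 3/3 satisfied · (3,5)P 2/2 satisfied
For instance (0,0) has only 0/1 same-type neighbors, below 1/4.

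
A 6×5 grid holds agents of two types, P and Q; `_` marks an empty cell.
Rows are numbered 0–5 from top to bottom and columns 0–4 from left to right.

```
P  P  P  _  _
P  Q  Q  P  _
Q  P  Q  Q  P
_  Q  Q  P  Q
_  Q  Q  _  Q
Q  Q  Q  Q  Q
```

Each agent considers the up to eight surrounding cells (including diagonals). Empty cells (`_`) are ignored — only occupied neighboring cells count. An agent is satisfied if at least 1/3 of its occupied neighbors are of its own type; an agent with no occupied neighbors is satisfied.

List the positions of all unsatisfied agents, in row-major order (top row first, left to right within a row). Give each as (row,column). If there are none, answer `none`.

(2,1), (3,3)

(0,0)P 2/3 satisfied
(0,1)P 3/5 satisfied
(0,2)P 2/4 satisfied
(1,0)P 3/5 satisfied
(1,1)Q 3/8 satisfied
(1,2)Q 3/7 satisfied
(1,3)P 2/5 satisfied
(2,0)Q 2/4 satisfied
(2,1)P 1/7 not
(2,2)Q 5/8 satisfied
(2,3)Q 4/7 satisfied
(2,4)P 2/4 satisfied
(3,1)Q 5/6 satisfied
(3,2)Q 5/7 satisfied
(3,3)P 1/7 not
(3,4)Q 2/4 satisfied
(4,1)Q 6/6 satisfied
(4,2)Q 6/7 satisfied
(4,4)Q 3/4 satisfied
(5,0)Q 2/2 satisfied
(5,1)Q 4/4 satisfied
(5,2)Q 4/4 satisfied
(5,3)Q 4/4 satisfied
(5,4)Q 2/2 satisfied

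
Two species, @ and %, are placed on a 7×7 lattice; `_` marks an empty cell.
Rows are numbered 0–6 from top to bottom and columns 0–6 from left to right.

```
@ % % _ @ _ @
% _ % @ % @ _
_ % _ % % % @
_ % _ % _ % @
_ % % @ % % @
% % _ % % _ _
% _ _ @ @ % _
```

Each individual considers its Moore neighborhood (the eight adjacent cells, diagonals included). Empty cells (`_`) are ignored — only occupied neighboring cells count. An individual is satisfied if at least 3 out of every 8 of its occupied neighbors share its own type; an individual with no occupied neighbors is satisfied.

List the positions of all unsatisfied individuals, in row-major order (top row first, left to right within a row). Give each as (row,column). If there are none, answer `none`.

(0,0)@ 0/2 unhappy
(0,1)% 3/4 ok
(0,2)% 2/3 ok
(0,4)@ 2/3 ok
(0,6)@ 1/1 ok
(1,0)% 2/3 ok
(1,2)% 4/5 ok
(1,3)@ 1/6 unhappy
(1,4)% 3/6 ok
(1,5)@ 3/6 ok
(2,1)% 3/3 ok
(2,3)% 4/5 ok
(2,4)% 5/7 ok
(2,5)% 3/6 ok
(2,6)@ 2/4 ok
(3,1)% 3/3 ok
(3,3)% 4/5 ok
(3,5)% 4/7 ok
(3,6)@ 2/5 ok
(4,1)% 4/4 ok
(4,2)% 5/6 ok
(4,3)@ 0/5 unhappy
(4,4)% 5/6 ok
(4,5)% 3/5 ok
(4,6)@ 1/3 unhappy
(5,0)% 3/3 ok
(5,1)% 4/4 ok
(5,3)% 3/6 ok
(5,4)% 4/7 ok
(6,0)% 2/2 ok
(6,3)@ 1/3 unhappy
(6,4)@ 1/4 unhappy
(6,5)% 1/2 ok

(0,0), (1,3), (4,3), (4,6), (6,3), (6,4)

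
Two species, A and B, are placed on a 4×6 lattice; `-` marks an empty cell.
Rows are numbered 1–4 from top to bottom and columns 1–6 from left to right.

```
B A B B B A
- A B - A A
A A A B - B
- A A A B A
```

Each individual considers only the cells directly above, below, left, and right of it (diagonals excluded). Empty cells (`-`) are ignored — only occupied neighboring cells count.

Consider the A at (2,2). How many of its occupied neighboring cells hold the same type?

2

Occupied neighbors of (2,2): (1,2)=A, (3,2)=A, (2,3)=B.
Same type (A): 2 of 3.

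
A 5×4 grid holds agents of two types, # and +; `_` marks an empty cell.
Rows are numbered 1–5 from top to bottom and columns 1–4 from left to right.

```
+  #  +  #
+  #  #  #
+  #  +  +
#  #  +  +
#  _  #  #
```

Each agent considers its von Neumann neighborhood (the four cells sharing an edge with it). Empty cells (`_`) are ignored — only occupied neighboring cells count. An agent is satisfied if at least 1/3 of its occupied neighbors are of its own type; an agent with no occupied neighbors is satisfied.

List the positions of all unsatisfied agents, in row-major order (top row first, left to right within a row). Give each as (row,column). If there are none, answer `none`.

(1,3)

Row 1: (1,1)+ 1/2 ok · (1,2)# 1/3 ok · (1,3)+ 0/3 unhappy · (1,4)# 1/2 ok
Row 2: (2,1)+ 2/3 ok · (2,2)# 3/4 ok · (2,3)# 2/4 ok · (2,4)# 2/3 ok
Row 3: (3,1)+ 1/3 ok · (3,2)# 2/4 ok · (3,3)+ 2/4 ok · (3,4)+ 2/3 ok
Row 4: (4,1)# 2/3 ok · (4,2)# 2/3 ok · (4,3)+ 2/4 ok · (4,4)+ 2/3 ok
Row 5: (5,1)# 1/1 ok · (5,3)# 1/2 ok · (5,4)# 1/2 ok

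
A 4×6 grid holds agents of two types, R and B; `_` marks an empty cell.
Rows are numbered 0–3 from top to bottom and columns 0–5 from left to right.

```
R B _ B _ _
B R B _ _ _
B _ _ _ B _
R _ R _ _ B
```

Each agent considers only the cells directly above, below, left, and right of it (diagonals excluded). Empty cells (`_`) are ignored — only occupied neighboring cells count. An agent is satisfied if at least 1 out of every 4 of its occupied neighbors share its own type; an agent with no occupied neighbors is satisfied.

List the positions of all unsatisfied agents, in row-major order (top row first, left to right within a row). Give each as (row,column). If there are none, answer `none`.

(0,0), (0,1), (1,1), (1,2), (3,0)

(0,0)R 0/2 ✗
(0,1)B 0/2 ✗
(0,3)B 0/0 ✓
(1,0)B 1/3 ✓
(1,1)R 0/3 ✗
(1,2)B 0/1 ✗
(2,0)B 1/2 ✓
(2,4)B 0/0 ✓
(3,0)R 0/1 ✗
(3,2)R 0/0 ✓
(3,5)B 0/0 ✓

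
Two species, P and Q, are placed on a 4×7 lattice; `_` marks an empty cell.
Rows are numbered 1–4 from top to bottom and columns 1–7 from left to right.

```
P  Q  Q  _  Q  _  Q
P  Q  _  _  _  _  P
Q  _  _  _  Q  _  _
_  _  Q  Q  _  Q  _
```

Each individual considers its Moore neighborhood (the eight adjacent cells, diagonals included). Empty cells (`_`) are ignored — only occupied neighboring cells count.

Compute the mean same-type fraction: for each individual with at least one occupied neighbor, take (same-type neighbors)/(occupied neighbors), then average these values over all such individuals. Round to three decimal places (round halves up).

Row 1: (1,1)P 1/3 · (1,2)Q 2/4 · (1,3)Q 2/2 · (1,5)Q — no occupied neighbors · (1,7)Q 0/1
Row 2: (2,1)P 1/4 · (2,2)Q 3/5 · (2,7)P 0/1
Row 3: (3,1)Q 1/2 · (3,5)Q 2/2
Row 4: (4,3)Q 1/1 · (4,4)Q 2/2 · (4,6)Q 1/1
Sum over 12 individuals: 1/3 + 2/4 + 2/2 + 0/1 + 1/4 + 3/5 + 0/1 + 1/2 + 2/2 + 1/1 + 2/2 + 1/1 = 431/60; mean = 431/60 ÷ 12 = 431/720 = 0.598611… → 0.599.

0.599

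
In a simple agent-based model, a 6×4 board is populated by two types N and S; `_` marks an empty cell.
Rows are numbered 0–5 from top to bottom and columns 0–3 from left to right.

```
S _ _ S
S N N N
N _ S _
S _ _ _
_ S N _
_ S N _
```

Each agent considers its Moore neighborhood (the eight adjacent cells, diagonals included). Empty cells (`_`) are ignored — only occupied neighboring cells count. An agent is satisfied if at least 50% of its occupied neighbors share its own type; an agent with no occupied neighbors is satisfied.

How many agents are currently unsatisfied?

9

(0,0)S 1/2 satisfied
(0,3)S 0/2 not
(1,0)S 1/3 not
(1,1)N 2/5 not
(1,2)N 2/4 satisfied
(1,3)N 1/3 not
(2,0)N 1/3 not
(2,2)S 0/3 not
(3,0)S 1/2 satisfied
(4,1)S 2/4 satisfied
(4,2)N 1/3 not
(5,1)S 1/3 not
(5,2)N 1/3 not
Unsatisfied: (0,3), (1,0), (1,1), (1,3), (2,0), (2,2), (4,2), (5,1), (5,2) — 9 in total.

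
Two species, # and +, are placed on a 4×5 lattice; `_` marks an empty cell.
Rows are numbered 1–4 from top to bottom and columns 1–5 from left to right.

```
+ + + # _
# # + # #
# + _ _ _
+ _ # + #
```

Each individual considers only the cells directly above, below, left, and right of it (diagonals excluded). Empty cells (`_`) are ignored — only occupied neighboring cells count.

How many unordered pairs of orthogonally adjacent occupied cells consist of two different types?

Scan each occupied cell's neighbors to the right and below so each pair is counted once.
From row 1: 3 unlike of 7 pairs (running 3/7).
From row 2: 3 unlike of 6 pairs (running 6/13).
From row 3: 2 unlike of 2 pairs (running 8/15).
From row 4: 2 unlike of 2 pairs (running 10/17).
Total adjacent occupied pairs: 17; unlike-type pairs: 10.

10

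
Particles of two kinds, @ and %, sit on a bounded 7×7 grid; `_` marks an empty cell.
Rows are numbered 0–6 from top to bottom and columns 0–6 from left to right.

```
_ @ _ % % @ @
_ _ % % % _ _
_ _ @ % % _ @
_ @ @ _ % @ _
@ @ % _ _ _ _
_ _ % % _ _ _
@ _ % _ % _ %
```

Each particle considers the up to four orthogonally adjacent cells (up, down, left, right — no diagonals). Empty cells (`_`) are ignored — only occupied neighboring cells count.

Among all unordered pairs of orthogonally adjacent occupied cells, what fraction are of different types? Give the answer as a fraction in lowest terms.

6/23

Scan each occupied cell's neighbors to the right and below so each pair is counted once.
Row 0: %(0,3)–%(0,4)= %(0,3)–%(1,3)= %(0,4)–@(0,5)≠ %(0,4)–%(1,4)= @(0,5)–@(0,6)=  → 1/5 unlike.
Row 1: %(1,2)–%(1,3)= %(1,2)–@(2,2)≠ %(1,3)–%(1,4)= %(1,3)–%(2,3)= %(1,4)–%(2,4)=  → 1/5 unlike.
Row 2: @(2,2)–%(2,3)≠ @(2,2)–@(3,2)= %(2,3)–%(2,4)= %(2,4)–%(3,4)=  → 1/4 unlike.
Row 3: @(3,1)–@(3,2)= @(3,1)–@(4,1)= @(3,2)–%(4,2)≠ %(3,4)–@(3,5)≠  → 2/4 unlike.
Row 4: @(4,0)–@(4,1)= @(4,1)–%(4,2)≠ %(4,2)–%(5,2)=  → 1/3 unlike.
Row 5: %(5,2)–%(5,3)= %(5,2)–%(6,2)=  → 0/2 unlike.
Total adjacent occupied pairs: 23; unlike-type pairs: 6.
6/23 is already in lowest terms.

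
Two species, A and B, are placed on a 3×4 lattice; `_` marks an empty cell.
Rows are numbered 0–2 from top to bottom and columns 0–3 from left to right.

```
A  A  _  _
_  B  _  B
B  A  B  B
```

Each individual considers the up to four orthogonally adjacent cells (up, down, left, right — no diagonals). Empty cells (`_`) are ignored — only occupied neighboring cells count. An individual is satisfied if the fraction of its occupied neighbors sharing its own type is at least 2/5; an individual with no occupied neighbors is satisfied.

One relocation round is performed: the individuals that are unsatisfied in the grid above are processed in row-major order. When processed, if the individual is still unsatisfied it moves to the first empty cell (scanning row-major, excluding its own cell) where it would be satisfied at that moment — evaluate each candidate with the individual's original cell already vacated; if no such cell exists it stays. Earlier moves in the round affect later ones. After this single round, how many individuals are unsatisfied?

Initially unsatisfied (in order): (1,1), (2,0), (2,1).
  (1,1) → (0,3).
  (2,0) → (0,2).
  (2,1) → (1,0).
Resulting grid:
A A B B
A _ _ B
_ _ B B
All satisfied now.

0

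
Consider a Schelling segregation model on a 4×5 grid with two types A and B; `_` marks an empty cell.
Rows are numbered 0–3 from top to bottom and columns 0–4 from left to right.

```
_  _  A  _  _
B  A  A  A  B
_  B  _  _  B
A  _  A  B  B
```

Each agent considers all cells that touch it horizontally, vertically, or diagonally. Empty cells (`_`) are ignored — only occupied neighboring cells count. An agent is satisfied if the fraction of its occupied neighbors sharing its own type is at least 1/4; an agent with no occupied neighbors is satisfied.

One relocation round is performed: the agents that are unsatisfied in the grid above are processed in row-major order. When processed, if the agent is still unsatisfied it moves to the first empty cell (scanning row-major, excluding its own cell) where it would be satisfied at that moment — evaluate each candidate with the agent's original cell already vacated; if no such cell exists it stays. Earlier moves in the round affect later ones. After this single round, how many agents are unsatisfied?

Initially unsatisfied (in order): (2,1), (3,0), (3,2).
  (2,1) → (0,0).
  (3,0): now satisfied by earlier moves; stays.
  (3,2) → (0,1).
Resulting grid:
B A A _ _
B A A A B
_ _ _ _ B
A _ _ B B
All satisfied now.

0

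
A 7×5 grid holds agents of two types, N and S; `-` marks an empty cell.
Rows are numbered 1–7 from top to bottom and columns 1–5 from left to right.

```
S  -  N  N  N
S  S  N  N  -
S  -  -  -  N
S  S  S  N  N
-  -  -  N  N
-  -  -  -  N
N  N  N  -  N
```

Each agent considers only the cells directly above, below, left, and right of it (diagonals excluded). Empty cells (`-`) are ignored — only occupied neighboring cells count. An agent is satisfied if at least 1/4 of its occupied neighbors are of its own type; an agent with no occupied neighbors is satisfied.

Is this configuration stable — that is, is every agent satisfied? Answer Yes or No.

Row 1: (1,1)S 1/1 ok · (1,3)N 2/2 ok · (1,4)N 3/3 ok · (1,5)N 1/1 ok
Row 2: (2,1)S 3/3 ok · (2,2)S 1/2 ok · (2,3)N 2/3 ok · (2,4)N 2/2 ok
Row 3: (3,1)S 2/2 ok · (3,5)N 1/1 ok
Row 4: (4,1)S 2/2 ok · (4,2)S 2/2 ok · (4,3)S 1/2 ok · (4,4)N 2/3 ok · (4,5)N 3/3 ok
Row 5: (5,4)N 2/2 ok · (5,5)N 3/3 ok
Row 6: (6,5)N 2/2 ok
Row 7: (7,1)N 1/1 ok · (7,2)N 2/2 ok · (7,3)N 1/1 ok · (7,5)N 1/1 ok
All meet the threshold, so the configuration is stable.

Yes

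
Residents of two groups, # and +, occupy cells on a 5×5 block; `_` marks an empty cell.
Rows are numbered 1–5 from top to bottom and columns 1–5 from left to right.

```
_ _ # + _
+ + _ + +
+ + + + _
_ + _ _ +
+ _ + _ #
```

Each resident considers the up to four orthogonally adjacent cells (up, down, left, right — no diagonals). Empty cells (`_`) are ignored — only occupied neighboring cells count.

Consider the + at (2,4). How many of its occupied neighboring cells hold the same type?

Occupied neighbors of (2,4): (1,4)=+, (3,4)=+, (2,5)=+.
Same type (+): 3 of 3.

3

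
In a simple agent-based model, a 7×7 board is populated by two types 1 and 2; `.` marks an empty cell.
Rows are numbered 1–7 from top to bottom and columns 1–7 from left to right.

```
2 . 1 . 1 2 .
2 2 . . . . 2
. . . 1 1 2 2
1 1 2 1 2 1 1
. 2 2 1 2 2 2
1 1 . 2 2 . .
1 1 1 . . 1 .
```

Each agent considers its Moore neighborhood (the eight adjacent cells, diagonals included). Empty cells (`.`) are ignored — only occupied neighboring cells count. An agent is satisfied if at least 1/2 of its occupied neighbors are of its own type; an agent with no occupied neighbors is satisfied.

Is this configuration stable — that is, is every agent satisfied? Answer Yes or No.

(1,1)2 2/2 satisfied
(1,3)1 0/1 not
(1,5)1 0/1 not
(1,6)2 1/2 satisfied
(2,1)2 2/2 satisfied
(2,2)2 2/3 satisfied
(2,7)2 3/3 satisfied
(3,4)1 2/4 satisfied
(3,5)1 3/5 satisfied
(3,6)2 3/6 satisfied
(3,7)2 2/4 satisfied
(4,1)1 1/2 satisfied
(4,2)1 1/4 not
(4,3)2 2/6 not
(4,4)1 3/7 not
(4,5)2 3/8 not
(4,6)1 2/8 not
(4,7)1 1/5 not
(5,2)2 2/6 not
(5,3)2 3/7 not
(5,4)1 1/7 not
(5,5)2 4/7 satisfied
(5,6)2 4/6 satisfied
(5,7)2 1/3 not
(6,1)1 3/4 satisfied
(6,2)1 4/6 satisfied
(6,4)2 3/5 satisfied
(6,5)2 3/5 satisfied
(7,1)1 3/3 satisfied
(7,2)1 4/4 satisfied
(7,3)1 2/3 satisfied
(7,6)1 0/1 not
For instance (1,3) has only 0/1 same-type neighbors, below 1/2.

No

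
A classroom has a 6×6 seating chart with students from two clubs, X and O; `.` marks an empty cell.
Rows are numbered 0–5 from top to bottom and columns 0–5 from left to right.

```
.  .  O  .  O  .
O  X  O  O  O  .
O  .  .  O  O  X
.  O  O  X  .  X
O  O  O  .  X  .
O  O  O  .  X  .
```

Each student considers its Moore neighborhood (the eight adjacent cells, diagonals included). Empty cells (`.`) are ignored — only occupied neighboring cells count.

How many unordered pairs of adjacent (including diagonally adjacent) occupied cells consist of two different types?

11

Scan each occupied cell's neighbors to the right and below (and the two forward diagonals) so each pair is counted once.
Row 0: O(0,2)–O(1,2)= O(0,2)–O(1,3)= O(0,2)–X(1,1)≠ O(0,4)–O(1,4)= O(0,4)–O(1,3)=  → 1/5 unlike.
Row 1: O(1,0)–X(1,1)≠ O(1,0)–O(2,0)= X(1,1)–O(1,2)≠ X(1,1)–O(2,0)≠ O(1,2)–O(1,3)= O(1,2)–O(2,3)= O(1,3)–O(1,4)= O(1,3)–O(2,3)= O(1,3)–O(2,4)= O(1,4)–O(2,4)= O(1,4)–X(2,5)≠ O(1,4)–O(2,3)=  → 4/12 unlike.
Row 2: O(2,0)–O(3,1)= O(2,3)–O(2,4)= O(2,3)–X(3,3)≠ O(2,3)–O(3,2)= O(2,4)–X(2,5)≠ O(2,4)–X(3,5)≠ O(2,4)–X(3,3)≠ X(2,5)–X(3,5)=  → 4/8 unlike.
Row 3: O(3,1)–O(3,2)= O(3,1)–O(4,1)= O(3,1)–O(4,2)= O(3,1)–O(4,0)= O(3,2)–X(3,3)≠ O(3,2)–O(4,2)= O(3,2)–O(4,1)= X(3,3)–X(4,4)= X(3,3)–O(4,2)≠ X(3,5)–X(4,4)=  → 2/10 unlike.
Row 4: O(4,0)–O(4,1)= O(4,0)–O(5,0)= O(4,0)–O(5,1)= O(4,1)–O(4,2)= O(4,1)–O(5,1)= O(4,1)–O(5,2)= O(4,1)–O(5,0)= O(4,2)–O(5,2)= O(4,2)–O(5,1)= X(4,4)–X(5,4)=  → 0/10 unlike.
Row 5: O(5,0)–O(5,1)= O(5,1)–O(5,2)=  → 0/2 unlike.
Total adjacent occupied pairs: 47; unlike-type pairs: 11.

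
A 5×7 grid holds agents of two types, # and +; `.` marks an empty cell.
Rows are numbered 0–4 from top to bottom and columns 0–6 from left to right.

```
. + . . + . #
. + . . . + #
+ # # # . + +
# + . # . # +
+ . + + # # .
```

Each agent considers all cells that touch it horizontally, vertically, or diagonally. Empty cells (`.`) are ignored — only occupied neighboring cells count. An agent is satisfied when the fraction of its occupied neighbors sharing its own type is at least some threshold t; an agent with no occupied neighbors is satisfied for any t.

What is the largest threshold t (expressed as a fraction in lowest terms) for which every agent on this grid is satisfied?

1/4

Row 0: (0,1)+ 1/1 · (0,4)+ 1/1 · (0,6)# 1/2
Row 1: (1,1)+ 2/4 · (1,5)+ 3/5 · (1,6)# 1/4
Row 2: (2,0)+ 2/4 · (2,1)# 2/5 · (2,2)# 3/5 · (2,3)# 2/2 · (2,5)+ 3/5 · (2,6)+ 3/5
Row 3: (3,0)# 1/4 · (3,1)+ 3/6 · (3,3)# 3/5 · (3,5)# 2/5 · (3,6)+ 2/4
Row 4: (4,0)+ 1/2 · (4,2)+ 2/3 · (4,3)+ 1/3 · (4,4)# 3/4 · (4,5)# 2/3
The smallest same-type fraction is 1/4 at (1,6), which reduces to 1/4. Any threshold above that leaves this agent unsatisfied.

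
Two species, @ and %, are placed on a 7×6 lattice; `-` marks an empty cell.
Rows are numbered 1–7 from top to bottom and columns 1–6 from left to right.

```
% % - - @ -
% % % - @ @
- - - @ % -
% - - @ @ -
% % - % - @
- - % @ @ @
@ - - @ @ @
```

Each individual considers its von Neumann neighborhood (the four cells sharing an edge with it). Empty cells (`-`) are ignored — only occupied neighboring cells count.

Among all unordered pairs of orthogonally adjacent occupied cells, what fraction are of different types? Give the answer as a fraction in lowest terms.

Scan each occupied cell's neighbors to the right and below so each pair is counted once.
Row 1: %(1,1)–%(1,2)= %(1,1)–%(2,1)= %(1,2)–%(2,2)= @(1,5)–@(2,5)=  → 0/4 unlike.
Row 2: %(2,1)–%(2,2)= %(2,2)–%(2,3)= @(2,5)–@(2,6)= @(2,5)–%(3,5)≠  → 1/4 unlike.
Row 3: @(3,4)–%(3,5)≠ @(3,4)–@(4,4)= %(3,5)–@(4,5)≠  → 2/3 unlike.
Row 4: %(4,1)–%(5,1)= @(4,4)–@(4,5)= @(4,4)–%(5,4)≠  → 1/3 unlike.
Row 5: %(5,1)–%(5,2)= %(5,4)–@(6,4)≠ @(5,6)–@(6,6)=  → 1/3 unlike.
Row 6: %(6,3)–@(6,4)≠ @(6,4)–@(6,5)= @(6,4)–@(7,4)= @(6,5)–@(6,6)= @(6,5)–@(7,5)= @(6,6)–@(7,6)=  → 1/6 unlike.
Row 7: @(7,4)–@(7,5)= @(7,5)–@(7,6)=  → 0/2 unlike.
Total adjacent occupied pairs: 25; unlike-type pairs: 6.
6/25 is already in lowest terms.

6/25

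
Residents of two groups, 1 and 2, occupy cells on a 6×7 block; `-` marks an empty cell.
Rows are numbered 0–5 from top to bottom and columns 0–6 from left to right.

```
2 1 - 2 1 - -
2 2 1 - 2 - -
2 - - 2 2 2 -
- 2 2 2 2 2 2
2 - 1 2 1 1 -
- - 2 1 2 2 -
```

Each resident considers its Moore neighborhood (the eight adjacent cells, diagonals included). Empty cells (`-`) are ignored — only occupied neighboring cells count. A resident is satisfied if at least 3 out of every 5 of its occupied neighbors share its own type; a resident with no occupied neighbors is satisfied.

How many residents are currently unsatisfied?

(0,0)2 2/3 ✓
(0,1)1 1/4 ✗
(0,3)2 1/3 ✗
(0,4)1 0/2 ✗
(1,0)2 3/4 ✓
(1,1)2 3/5 ✓
(1,2)1 1/4 ✗
(1,4)2 4/5 ✓
(2,0)2 3/3 ✓
(2,3)2 5/6 ✓
(2,4)2 6/6 ✓
(2,5)2 5/5 ✓
(3,1)2 3/4 ✓
(3,2)2 4/5 ✓
(3,3)2 5/7 ✓
(3,4)2 6/8 ✓
(3,5)2 4/6 ✓
(3,6)2 2/3 ✓
(4,0)2 1/1 ✓
(4,2)1 1/6 ✗
(4,3)2 5/8 ✓
(4,4)1 2/8 ✗
(4,5)1 1/6 ✗
(5,2)2 1/3 ✗
(5,3)1 2/5 ✗
(5,4)2 2/5 ✗
(5,5)2 1/3 ✗
Unsatisfied: (0,1), (0,3), (0,4), (1,2), (4,2), (4,4), (4,5), (5,2), (5,3), (5,4), (5,5) — 11 in total.

11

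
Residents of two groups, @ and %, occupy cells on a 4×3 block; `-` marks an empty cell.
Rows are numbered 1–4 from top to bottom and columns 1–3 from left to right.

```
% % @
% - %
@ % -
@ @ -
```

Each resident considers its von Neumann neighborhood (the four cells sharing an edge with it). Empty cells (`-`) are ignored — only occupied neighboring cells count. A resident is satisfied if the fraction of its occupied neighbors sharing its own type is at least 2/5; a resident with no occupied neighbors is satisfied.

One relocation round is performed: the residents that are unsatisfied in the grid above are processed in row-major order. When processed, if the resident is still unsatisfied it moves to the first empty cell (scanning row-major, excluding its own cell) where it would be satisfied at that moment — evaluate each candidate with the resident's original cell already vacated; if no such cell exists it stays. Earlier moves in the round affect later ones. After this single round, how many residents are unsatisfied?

0

Initially unsatisfied (in order): (1,3), (2,3), (3,1), (3,2).
  (1,3) → (4,3).
  (2,3): now satisfied by earlier moves; stays.
  (3,1): no empty cell satisfies it; stays.
  (3,2) → (1,3).
Resulting grid:
% % %
% - %
@ - -
@ @ @
All satisfied now.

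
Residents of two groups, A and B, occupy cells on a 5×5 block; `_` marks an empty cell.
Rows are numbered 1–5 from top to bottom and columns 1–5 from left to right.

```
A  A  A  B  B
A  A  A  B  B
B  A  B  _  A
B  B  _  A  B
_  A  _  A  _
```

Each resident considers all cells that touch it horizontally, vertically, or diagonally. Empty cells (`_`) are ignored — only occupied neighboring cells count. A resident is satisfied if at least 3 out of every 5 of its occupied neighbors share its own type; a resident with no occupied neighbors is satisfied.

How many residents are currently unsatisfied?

11

Row 1: (1,1)A 3/3 satisfied · (1,2)A 5/5 satisfied · (1,3)A 3/5 satisfied · (1,4)B 3/5 satisfied · (1,5)B 3/3 satisfied
Row 2: (2,1)A 4/5 satisfied · (2,2)A 6/8 satisfied · (2,3)A 4/7 not · (2,4)B 4/7 not · (2,5)B 3/4 satisfied
Row 3: (3,1)B 2/5 not · (3,2)A 3/7 not · (3,3)B 2/6 not · (3,5)A 1/4 not
Row 4: (4,1)B 2/4 not · (4,2)B 3/5 satisfied · (4,4)A 2/4 not · (4,5)B 0/3 not
Row 5: (5,2)A 0/2 not · (5,4)A 1/2 not
Unsatisfied: (2,3), (2,4), (3,1), (3,2), (3,3), (3,5), (4,1), (4,4), (4,5), (5,2), (5,4) — 11 in total.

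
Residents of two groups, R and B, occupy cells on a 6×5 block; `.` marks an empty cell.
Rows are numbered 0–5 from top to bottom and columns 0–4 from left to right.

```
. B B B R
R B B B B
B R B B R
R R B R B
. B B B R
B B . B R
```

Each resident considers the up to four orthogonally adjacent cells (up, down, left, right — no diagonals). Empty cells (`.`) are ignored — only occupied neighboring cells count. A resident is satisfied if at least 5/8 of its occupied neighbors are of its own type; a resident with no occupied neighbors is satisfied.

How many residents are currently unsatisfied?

Row 0: (0,1)B 2/2 satisfied · (0,2)B 3/3 satisfied · (0,3)B 2/3 satisfied · (0,4)R 0/2 not
Row 1: (1,0)R 0/2 not · (1,1)B 2/4 not · (1,2)B 4/4 satisfied · (1,3)B 4/4 satisfied · (1,4)B 1/3 not
Row 2: (2,0)B 0/3 not · (2,1)R 1/4 not · (2,2)B 3/4 satisfied · (2,3)B 2/4 not · (2,4)R 0/3 not
Row 3: (3,0)R 1/2 not · (3,1)R 2/4 not · (3,2)B 2/4 not · (3,3)R 0/4 not · (3,4)B 0/3 not
Row 4: (4,1)B 2/3 satisfied · (4,2)B 3/3 satisfied · (4,3)B 2/4 not · (4,4)R 1/3 not
Row 5: (5,0)B 1/1 satisfied · (5,1)B 2/2 satisfied · (5,3)B 1/2 not · (5,4)R 1/2 not
Unsatisfied: (0,4), (1,0), (1,1), (1,4), (2,0), (2,1), (2,3), (2,4), (3,0), (3,1), (3,2), (3,3), (3,4), (4,3), (4,4), (5,3), (5,4) — 17 in total.

17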